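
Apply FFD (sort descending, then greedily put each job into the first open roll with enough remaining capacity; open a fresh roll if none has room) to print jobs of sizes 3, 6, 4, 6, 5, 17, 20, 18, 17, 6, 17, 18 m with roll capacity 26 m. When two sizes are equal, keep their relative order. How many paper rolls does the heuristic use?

Sorted descending: 20, 18, 18, 17, 17, 17, 6, 6, 6, 5, 4, 3.
  20 → roll 1 (new)  [load 20/26]
  18 → roll 2 (new)  [load 18/26]
  18 → roll 3 (new)  [load 18/26]
  17 → roll 4 (new)  [load 17/26]
  17 → roll 5 (new)  [load 17/26]
  17 → roll 6 (new)  [load 17/26]
  6 → roll 1  [load 26/26]
  6 → roll 2  [load 24/26]
  6 → roll 3  [load 24/26]
  5 → roll 4  [load 22/26]
  4 → roll 4  [load 26/26]
  3 → roll 5  [load 20/26]
6 paper rolls opened.

6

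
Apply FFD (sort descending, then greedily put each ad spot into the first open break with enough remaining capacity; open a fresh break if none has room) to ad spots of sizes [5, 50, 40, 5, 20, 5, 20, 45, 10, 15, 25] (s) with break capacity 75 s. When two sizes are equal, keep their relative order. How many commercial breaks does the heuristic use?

Sorted descending: 50, 45, 40, 25, 20, 20, 15, 10, 5, 5, 5.
  50 → break 1 (new)  [load 50/75]
  45 → break 2 (new)  [load 45/75]
  40 → break 3 (new)  [load 40/75]
  25 → break 1  [load 75/75]
  20 → break 2  [load 65/75]
  20 → break 3  [load 60/75]
  15 → break 3  [load 75/75]
  10 → break 2  [load 75/75]
  5 → break 4 (new)  [load 5/75]
  5 → break 4  [load 10/75]
  5 → break 4  [load 15/75]
4 commercial breaks opened.

4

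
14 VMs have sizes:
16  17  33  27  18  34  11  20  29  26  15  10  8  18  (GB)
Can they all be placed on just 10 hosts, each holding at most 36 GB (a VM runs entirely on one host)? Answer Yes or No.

A valid assignment using 9 hosts:
  host 1: 34 = 34
  host 2: 33 = 33
  host 3: 29 = 29
  host 4: 27 + 8 = 35
  host 5: 26 + 10 = 36
  host 6: 20 + 16 = 36
  host 7: 18 + 18 = 36
  host 8: 17 + 15 = 32
  host 9: 11 = 11
That uses only 9 ≤ 10, so 10 hosts are enough.

Yes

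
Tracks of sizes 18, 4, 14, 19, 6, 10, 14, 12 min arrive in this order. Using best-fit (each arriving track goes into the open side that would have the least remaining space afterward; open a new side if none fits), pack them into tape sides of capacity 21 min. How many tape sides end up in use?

6

  18 → side 1 (new)  [load 18/21]
  4 → side 2 (new)  [load 4/21]
  14 → side 2  [load 18/21]
  19 → side 3 (new)  [load 19/21]
  6 → side 4 (new)  [load 6/21]
  10 → side 4  [load 16/21]
  14 → side 5 (new)  [load 14/21]
  12 → side 6 (new)  [load 12/21]
6 tape sides opened.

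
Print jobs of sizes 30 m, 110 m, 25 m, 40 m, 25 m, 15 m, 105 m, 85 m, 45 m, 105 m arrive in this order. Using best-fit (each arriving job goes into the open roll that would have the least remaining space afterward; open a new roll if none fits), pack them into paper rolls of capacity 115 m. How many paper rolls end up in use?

  30 → roll 1 (new)  [load 30/115]
  110 → roll 2 (new)  [load 110/115]
  25 → roll 1  [load 55/115]
  40 → roll 1  [load 95/115]
  25 → roll 3 (new)  [load 25/115]
  15 → roll 1  [load 110/115]
  105 → roll 4 (new)  [load 105/115]
  85 → roll 3  [load 110/115]
  45 → roll 5 (new)  [load 45/115]
  105 → roll 6 (new)  [load 105/115]
6 paper rolls opened.

6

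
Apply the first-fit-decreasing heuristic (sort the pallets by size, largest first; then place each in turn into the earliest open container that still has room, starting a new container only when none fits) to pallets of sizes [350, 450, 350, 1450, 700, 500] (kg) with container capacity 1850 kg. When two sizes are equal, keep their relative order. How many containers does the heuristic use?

3

Sorted descending: 1450, 700, 500, 450, 350, 350.
  1450 → container 1 (new)  [load 1450/1850]
  700 → container 2 (new)  [load 700/1850]
  500 → container 2  [load 1200/1850]
  450 → container 2  [load 1650/1850]
  350 → container 1  [load 1800/1850]
  350 → container 3 (new)  [load 350/1850]
3 containers opened.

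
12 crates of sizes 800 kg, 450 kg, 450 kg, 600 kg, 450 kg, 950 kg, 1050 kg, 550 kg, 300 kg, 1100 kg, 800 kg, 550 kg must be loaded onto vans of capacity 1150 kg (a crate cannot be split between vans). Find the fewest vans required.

8

Total = 1100 + 1050 + 950 + 800 + 800 + 600 + 550 + 550 + 450 + 450 + 450 + 300 = 8050 kg.
Lower bound: ⌈8050/1150⌉ = 7 vans.
A packing using 8 vans:
  van 1: 1100 = 1100
  van 2: 1050 = 1050
  van 3: 950 = 950
  van 4: 800 + 300 = 1100
  van 5: 800 = 800
  van 6: 600 + 550 = 1150
  van 7: 550 + 450 = 1000
  van 8: 450 + 450 = 900
No arrangement into 7 vans stays within capacity, so 8 is optimal.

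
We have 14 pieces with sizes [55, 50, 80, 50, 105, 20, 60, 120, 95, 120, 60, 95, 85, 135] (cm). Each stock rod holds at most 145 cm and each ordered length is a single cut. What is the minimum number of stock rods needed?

Total = 135 + 120 + 120 + 105 + 95 + 95 + 85 + 80 + 60 + 60 + 55 + 50 + 50 + 20 = 1130 cm.
Lower bound: ⌈1130/145⌉ = 8 stock rods.
A packing using 9 stock rods:
  stock rod 1: 135 = 135
  stock rod 2: 120 + 20 = 140
  stock rod 3: 120 = 120
  stock rod 4: 105 = 105
  stock rod 5: 95 + 50 = 145
  stock rod 6: 95 + 50 = 145
  stock rod 7: 85 + 60 = 145
  stock rod 8: 80 + 60 = 140
  stock rod 9: 55 = 55
No arrangement into 8 stock rods stays within capacity, so 9 is optimal.

9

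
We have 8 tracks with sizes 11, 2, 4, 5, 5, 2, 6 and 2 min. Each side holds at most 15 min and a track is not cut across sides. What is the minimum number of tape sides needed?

Total = 11 + 6 + 5 + 5 + 4 + 2 + 2 + 2 = 37 min.
Lower bound: ⌈37/15⌉ = 3 tape sides.
A packing using 3 tape sides:
  side 1: 11 + 4 = 15
  side 2: 6 + 5 + 2 + 2 = 15
  side 3: 5 + 2 = 7
This matches the lower bound, so 3 is optimal.

3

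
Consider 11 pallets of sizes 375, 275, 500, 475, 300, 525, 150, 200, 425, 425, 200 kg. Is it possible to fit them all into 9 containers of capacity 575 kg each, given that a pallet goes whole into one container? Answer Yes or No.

Yes

A valid assignment using 8 containers:
  container 1: 525 = 525
  container 2: 500 = 500
  container 3: 475 = 475
  container 4: 425 + 150 = 575
  container 5: 425 = 425
  container 6: 375 + 200 = 575
  container 7: 300 + 275 = 575
  container 8: 200 = 200
That uses only 8 ≤ 9, so 9 containers are enough.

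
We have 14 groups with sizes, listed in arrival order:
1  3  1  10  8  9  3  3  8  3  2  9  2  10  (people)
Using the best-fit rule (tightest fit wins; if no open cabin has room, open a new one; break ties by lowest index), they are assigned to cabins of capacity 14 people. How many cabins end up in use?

6

  1 → cabin 1 (new)  [load 1/14]
  3 → cabin 1  [load 4/14]
  1 → cabin 1  [load 5/14]
  10 → cabin 2 (new)  [load 10/14]
  8 → cabin 1  [load 13/14]
  9 → cabin 3 (new)  [load 9/14]
  3 → cabin 2  [load 13/14]
  3 → cabin 3  [load 12/14]
  8 → cabin 4 (new)  [load 8/14]
  3 → cabin 4  [load 11/14]
  2 → cabin 3  [load 14/14]
  9 → cabin 5 (new)  [load 9/14]
  2 → cabin 4  [load 13/14]
  10 → cabin 6 (new)  [load 10/14]
6 cabins opened.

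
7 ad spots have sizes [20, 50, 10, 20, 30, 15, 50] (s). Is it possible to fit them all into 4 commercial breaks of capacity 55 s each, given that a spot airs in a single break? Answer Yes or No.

Yes

A valid assignment using 4 commercial breaks:
  break 1: 50 = 50
  break 2: 50 = 50
  break 3: 30 + 20 = 50
  break 4: 20 + 15 + 10 = 45
Every load is within 55 s, so 4 commercial breaks suffice.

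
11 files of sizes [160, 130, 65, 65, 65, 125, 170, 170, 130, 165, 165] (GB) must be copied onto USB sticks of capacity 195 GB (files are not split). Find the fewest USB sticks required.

8

Total = 170 + 170 + 165 + 165 + 160 + 130 + 130 + 125 + 65 + 65 + 65 = 1410 GB.
Lower bound: ⌈1410/195⌉ = 8 USB sticks.
A packing using 8 USB sticks:
  USB stick 1: 170 = 170
  USB stick 2: 170 = 170
  USB stick 3: 165 = 165
  USB stick 4: 165 = 165
  USB stick 5: 160 = 160
  USB stick 6: 130 + 65 = 195
  USB stick 7: 130 + 65 = 195
  USB stick 8: 125 + 65 = 190
This matches the lower bound, so 8 is optimal.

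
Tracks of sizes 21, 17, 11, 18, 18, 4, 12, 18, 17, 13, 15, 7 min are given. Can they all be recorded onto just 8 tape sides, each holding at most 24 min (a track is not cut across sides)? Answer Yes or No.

Total = 171 min; ⌈171/24⌉ = 8.
The bound of 8 does not rule out 8, but exhaustive search shows no assignment into 8 tape sides of capacity 24 min exists — the minimum is 9.

No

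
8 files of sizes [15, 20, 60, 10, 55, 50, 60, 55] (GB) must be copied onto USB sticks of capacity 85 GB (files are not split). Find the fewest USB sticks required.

Total = 60 + 60 + 55 + 55 + 50 + 20 + 15 + 10 = 325 GB.
Lower bound: ⌈325/85⌉ = 4 USB sticks.
Also, 5 files each exceed 85/2 GB, and no two of those can share a USB stick, so at least 5 USB sticks are needed.
A packing using 5 USB sticks:
  USB stick 1: 60 + 20 = 80
  USB stick 2: 60 + 15 + 10 = 85
  USB stick 3: 55 = 55
  USB stick 4: 55 = 55
  USB stick 5: 50 = 50
This matches the lower bound, so 5 is optimal.

5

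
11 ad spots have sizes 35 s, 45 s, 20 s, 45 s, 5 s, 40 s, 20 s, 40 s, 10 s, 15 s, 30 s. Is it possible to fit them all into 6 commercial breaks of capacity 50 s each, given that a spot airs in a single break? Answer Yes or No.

Total = 305 s; ⌈305/50⌉ = 7.
At least 7 commercial breaks are required, but only 6 are allowed.

No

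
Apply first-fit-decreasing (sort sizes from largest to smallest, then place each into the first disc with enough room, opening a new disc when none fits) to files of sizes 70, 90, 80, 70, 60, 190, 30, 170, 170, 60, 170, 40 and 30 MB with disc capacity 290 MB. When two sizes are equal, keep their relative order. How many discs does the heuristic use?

5

Sorted descending: 190, 170, 170, 170, 90, 80, 70, 70, 60, 60, 40, 30, 30.
  190 → disc 1 (new)  [load 190/290]
  170 → disc 2 (new)  [load 170/290]
  170 → disc 3 (new)  [load 170/290]
  170 → disc 4 (new)  [load 170/290]
  90 → disc 1  [load 280/290]
  80 → disc 2  [load 250/290]
  70 → disc 3  [load 240/290]
  70 → disc 4  [load 240/290]
  60 → disc 5 (new)  [load 60/290]
  60 → disc 5  [load 120/290]
  40 → disc 2  [load 290/290]
  30 → disc 3  [load 270/290]
  30 → disc 4  [load 270/290]
5 discs opened.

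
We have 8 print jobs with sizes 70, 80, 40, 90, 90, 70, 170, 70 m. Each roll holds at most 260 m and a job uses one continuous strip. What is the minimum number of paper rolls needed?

3

Total = 170 + 90 + 90 + 80 + 70 + 70 + 70 + 40 = 680 m.
Lower bound: ⌈680/260⌉ = 3 paper rolls.
A packing using 3 paper rolls:
  roll 1: 170 + 90 = 260
  roll 2: 90 + 80 + 70 = 240
  roll 3: 70 + 70 + 40 = 180
This matches the lower bound, so 3 is optimal.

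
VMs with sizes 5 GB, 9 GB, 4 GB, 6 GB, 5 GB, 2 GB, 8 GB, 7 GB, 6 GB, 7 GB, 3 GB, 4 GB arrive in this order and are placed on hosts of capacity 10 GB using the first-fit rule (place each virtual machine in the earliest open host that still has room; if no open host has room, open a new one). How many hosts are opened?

8

  5 → host 1 (new)  [load 5/10]
  9 → host 2 (new)  [load 9/10]
  4 → host 1  [load 9/10]
  6 → host 3 (new)  [load 6/10]
  5 → host 4 (new)  [load 5/10]
  2 → host 3  [load 8/10]
  8 → host 5 (new)  [load 8/10]
  7 → host 6 (new)  [load 7/10]
  6 → host 7 (new)  [load 6/10]
  7 → host 8 (new)  [load 7/10]
  3 → host 4  [load 8/10]
  4 → host 7  [load 10/10]
8 hosts opened.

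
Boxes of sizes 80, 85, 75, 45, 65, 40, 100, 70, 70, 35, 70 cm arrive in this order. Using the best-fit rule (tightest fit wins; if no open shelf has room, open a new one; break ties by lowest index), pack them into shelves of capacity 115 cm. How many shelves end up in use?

  80 → shelf 1 (new)  [load 80/115]
  85 → shelf 2 (new)  [load 85/115]
  75 → shelf 3 (new)  [load 75/115]
  45 → shelf 4 (new)  [load 45/115]
  65 → shelf 4  [load 110/115]
  40 → shelf 3  [load 115/115]
  100 → shelf 5 (new)  [load 100/115]
  70 → shelf 6 (new)  [load 70/115]
  70 → shelf 7 (new)  [load 70/115]
  35 → shelf 1  [load 115/115]
  70 → shelf 8 (new)  [load 70/115]
8 shelves opened.

8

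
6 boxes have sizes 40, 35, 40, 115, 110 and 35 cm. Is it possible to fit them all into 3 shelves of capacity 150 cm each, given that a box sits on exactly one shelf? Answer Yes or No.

A valid assignment using 3 shelves:
  shelf 1: 115 + 35 = 150
  shelf 2: 110 + 40 = 150
  shelf 3: 40 + 35 = 75
Every load is within 150 cm, so 3 shelves suffice.

Yes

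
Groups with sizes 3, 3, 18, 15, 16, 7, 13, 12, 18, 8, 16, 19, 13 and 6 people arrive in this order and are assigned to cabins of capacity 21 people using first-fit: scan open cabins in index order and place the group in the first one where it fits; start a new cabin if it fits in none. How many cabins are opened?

9

  3 → cabin 1 (new)  [load 3/21]
  3 → cabin 1  [load 6/21]
  18 → cabin 2 (new)  [load 18/21]
  15 → cabin 1  [load 21/21]
  16 → cabin 3 (new)  [load 16/21]
  7 → cabin 4 (new)  [load 7/21]
  13 → cabin 4  [load 20/21]
  12 → cabin 5 (new)  [load 12/21]
  18 → cabin 6 (new)  [load 18/21]
  8 → cabin 5  [load 20/21]
  16 → cabin 7 (new)  [load 16/21]
  19 → cabin 8 (new)  [load 19/21]
  13 → cabin 9 (new)  [load 13/21]
  6 → cabin 9  [load 19/21]
9 cabins opened.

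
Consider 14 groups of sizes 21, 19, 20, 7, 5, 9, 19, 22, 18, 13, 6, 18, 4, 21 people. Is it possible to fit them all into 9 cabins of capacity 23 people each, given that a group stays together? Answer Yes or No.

No

Total = 202 people; ⌈202/23⌉ = 9.
The bound of 9 does not rule out 9, but exhaustive search shows no assignment into 9 cabins of capacity 23 people exists — the minimum is 10.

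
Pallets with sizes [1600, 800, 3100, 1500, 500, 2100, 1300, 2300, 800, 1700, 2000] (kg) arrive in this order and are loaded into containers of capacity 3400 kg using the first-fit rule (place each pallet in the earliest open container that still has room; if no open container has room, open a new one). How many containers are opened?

  1600 → container 1 (new)  [load 1600/3400]
  800 → container 1  [load 2400/3400]
  3100 → container 2 (new)  [load 3100/3400]
  1500 → container 3 (new)  [load 1500/3400]
  500 → container 1  [load 2900/3400]
  2100 → container 4 (new)  [load 2100/3400]
  1300 → container 3  [load 2800/3400]
  2300 → container 5 (new)  [load 2300/3400]
  800 → container 4  [load 2900/3400]
  1700 → container 6 (new)  [load 1700/3400]
  2000 → container 7 (new)  [load 2000/3400]
7 containers opened.

7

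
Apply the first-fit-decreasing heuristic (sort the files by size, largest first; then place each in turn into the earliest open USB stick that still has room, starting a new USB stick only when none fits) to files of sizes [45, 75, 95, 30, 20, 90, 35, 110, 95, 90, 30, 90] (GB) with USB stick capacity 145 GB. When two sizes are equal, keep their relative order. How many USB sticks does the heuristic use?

7

Sorted descending: 110, 95, 95, 90, 90, 90, 75, 45, 35, 30, 30, 20.
  110 → USB stick 1 (new)  [load 110/145]
  95 → USB stick 2 (new)  [load 95/145]
  95 → USB stick 3 (new)  [load 95/145]
  90 → USB stick 4 (new)  [load 90/145]
  90 → USB stick 5 (new)  [load 90/145]
  90 → USB stick 6 (new)  [load 90/145]
  75 → USB stick 7 (new)  [load 75/145]
  45 → USB stick 2  [load 140/145]
  35 → USB stick 1  [load 145/145]
  30 → USB stick 3  [load 125/145]
  30 → USB stick 4  [load 120/145]
  20 → USB stick 3  [load 145/145]
7 USB sticks opened.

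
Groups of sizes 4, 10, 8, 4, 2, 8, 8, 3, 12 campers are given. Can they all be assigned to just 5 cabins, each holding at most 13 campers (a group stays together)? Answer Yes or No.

Yes

A valid assignment using 5 cabins:
  cabin 1: 12 = 12
  cabin 2: 10 + 3 = 13
  cabin 3: 8 + 4 = 12
  cabin 4: 8 + 4 = 12
  cabin 5: 8 + 2 = 10
Every load is within 13 campers, so 5 cabins suffice.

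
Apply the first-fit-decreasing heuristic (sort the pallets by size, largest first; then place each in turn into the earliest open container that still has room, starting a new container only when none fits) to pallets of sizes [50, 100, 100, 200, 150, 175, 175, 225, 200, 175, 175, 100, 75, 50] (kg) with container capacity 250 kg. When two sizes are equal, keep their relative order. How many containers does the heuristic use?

9

Sorted descending: 225, 200, 200, 175, 175, 175, 175, 150, 100, 100, 100, 75, 50, 50.
  225 → container 1 (new)  [load 225/250]
  200 → container 2 (new)  [load 200/250]
  200 → container 3 (new)  [load 200/250]
  175 → container 4 (new)  [load 175/250]
  175 → container 5 (new)  [load 175/250]
  175 → container 6 (new)  [load 175/250]
  175 → container 7 (new)  [load 175/250]
  150 → container 8 (new)  [load 150/250]
  100 → container 8  [load 250/250]
  100 → container 9 (new)  [load 100/250]
  100 → container 9  [load 200/250]
  75 → container 4  [load 250/250]
  50 → container 2  [load 250/250]
  50 → container 3  [load 250/250]
9 containers opened.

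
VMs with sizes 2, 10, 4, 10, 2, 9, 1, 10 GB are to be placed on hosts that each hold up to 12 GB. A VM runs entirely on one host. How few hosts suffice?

5

Total = 10 + 10 + 10 + 9 + 4 + 2 + 2 + 1 = 48 GB.
Lower bound: ⌈48/12⌉ = 4 hosts.
A packing using 5 hosts:
  host 1: 10 + 2 = 12
  host 2: 10 + 2 = 12
  host 3: 10 + 1 = 11
  host 4: 9 = 9
  host 5: 4 = 4
No arrangement into 4 hosts stays within capacity, so 5 is optimal.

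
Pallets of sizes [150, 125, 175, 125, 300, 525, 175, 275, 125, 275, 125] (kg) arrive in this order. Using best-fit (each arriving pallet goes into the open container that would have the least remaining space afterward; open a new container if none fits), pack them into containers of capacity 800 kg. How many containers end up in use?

  150 → container 1 (new)  [load 150/800]
  125 → container 1  [load 275/800]
  175 → container 1  [load 450/800]
  125 → container 1  [load 575/800]
  300 → container 2 (new)  [load 300/800]
  525 → container 3 (new)  [load 525/800]
  175 → container 1  [load 750/800]
  275 → container 3  [load 800/800]
  125 → container 2  [load 425/800]
  275 → container 2  [load 700/800]
  125 → container 4 (new)  [load 125/800]
4 containers opened.

4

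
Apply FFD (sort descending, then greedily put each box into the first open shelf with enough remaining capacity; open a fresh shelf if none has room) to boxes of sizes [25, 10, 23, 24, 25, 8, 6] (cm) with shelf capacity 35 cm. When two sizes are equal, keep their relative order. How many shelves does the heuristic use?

Sorted descending: 25, 25, 24, 23, 10, 8, 6.
  25 → shelf 1 (new)  [load 25/35]
  25 → shelf 2 (new)  [load 25/35]
  24 → shelf 3 (new)  [load 24/35]
  23 → shelf 4 (new)  [load 23/35]
  10 → shelf 1  [load 35/35]
  8 → shelf 2  [load 33/35]
  6 → shelf 3  [load 30/35]
4 shelves opened.

4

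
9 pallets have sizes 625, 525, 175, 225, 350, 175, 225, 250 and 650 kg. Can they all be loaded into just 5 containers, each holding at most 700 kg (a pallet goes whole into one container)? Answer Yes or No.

Yes

A valid assignment using 5 containers:
  container 1: 650 = 650
  container 2: 625 = 625
  container 3: 525 + 175 = 700
  container 4: 350 + 250 = 600
  container 5: 225 + 225 + 175 = 625
Every load is within 700 kg, so 5 containers suffice.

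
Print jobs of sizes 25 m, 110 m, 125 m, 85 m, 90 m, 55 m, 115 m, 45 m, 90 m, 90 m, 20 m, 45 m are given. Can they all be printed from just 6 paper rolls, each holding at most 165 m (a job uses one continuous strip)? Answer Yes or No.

Total = 895 m; ⌈895/165⌉ = 6.
7 print jobs each exceed half the capacity and cannot share a roll, forcing at least 7 paper rolls.
At least 7 paper rolls are required, but only 6 are allowed.

No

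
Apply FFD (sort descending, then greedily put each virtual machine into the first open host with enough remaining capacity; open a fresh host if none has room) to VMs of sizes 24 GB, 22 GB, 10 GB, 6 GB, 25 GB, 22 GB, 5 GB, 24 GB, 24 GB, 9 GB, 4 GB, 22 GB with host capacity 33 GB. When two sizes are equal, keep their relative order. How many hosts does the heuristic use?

Sorted descending: 25, 24, 24, 24, 22, 22, 22, 10, 9, 6, 5, 4.
  25 → host 1 (new)  [load 25/33]
  24 → host 2 (new)  [load 24/33]
  24 → host 3 (new)  [load 24/33]
  24 → host 4 (new)  [load 24/33]
  22 → host 5 (new)  [load 22/33]
  22 → host 6 (new)  [load 22/33]
  22 → host 7 (new)  [load 22/33]
  10 → host 5  [load 32/33]
  9 → host 2  [load 33/33]
  6 → host 1  [load 31/33]
  5 → host 3  [load 29/33]
  4 → host 3  [load 33/33]
7 hosts opened.

7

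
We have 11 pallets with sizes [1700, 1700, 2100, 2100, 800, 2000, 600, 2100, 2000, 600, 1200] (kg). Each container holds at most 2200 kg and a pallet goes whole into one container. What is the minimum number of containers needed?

Total = 2100 + 2100 + 2100 + 2000 + 2000 + 1700 + 1700 + 1200 + 800 + 600 + 600 = 16900 kg.
Lower bound: ⌈16900/2200⌉ = 8 containers.
A packing using 9 containers:
  container 1: 2100 = 2100
  container 2: 2100 = 2100
  container 3: 2100 = 2100
  container 4: 2000 = 2000
  container 5: 2000 = 2000
  container 6: 1700 = 1700
  container 7: 1700 = 1700
  container 8: 1200 + 800 = 2000
  container 9: 600 + 600 = 1200
No arrangement into 8 containers stays within capacity, so 9 is optimal.

9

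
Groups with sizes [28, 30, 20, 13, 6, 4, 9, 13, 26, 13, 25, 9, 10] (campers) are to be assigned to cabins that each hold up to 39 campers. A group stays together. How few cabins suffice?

6

Total = 30 + 28 + 26 + 25 + 20 + 13 + 13 + 13 + 10 + 9 + 9 + 6 + 4 = 206 campers.
Lower bound: ⌈206/39⌉ = 6 cabins.
A packing using 6 cabins:
  cabin 1: 30 + 9 = 39
  cabin 2: 28 + 10 = 38
  cabin 3: 26 + 13 = 39
  cabin 4: 25 + 13 = 38
  cabin 5: 20 + 13 + 6 = 39
  cabin 6: 9 + 4 = 13
This matches the lower bound, so 6 is optimal.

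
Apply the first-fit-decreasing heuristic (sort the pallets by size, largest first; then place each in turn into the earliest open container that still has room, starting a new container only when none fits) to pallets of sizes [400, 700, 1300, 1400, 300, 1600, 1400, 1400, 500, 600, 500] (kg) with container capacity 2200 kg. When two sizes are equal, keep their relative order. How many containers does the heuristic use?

5

Sorted descending: 1600, 1400, 1400, 1400, 1300, 700, 600, 500, 500, 400, 300.
  1600 → container 1 (new)  [load 1600/2200]
  1400 → container 2 (new)  [load 1400/2200]
  1400 → container 3 (new)  [load 1400/2200]
  1400 → container 4 (new)  [load 1400/2200]
  1300 → container 5 (new)  [load 1300/2200]
  700 → container 2  [load 2100/2200]
  600 → container 1  [load 2200/2200]
  500 → container 3  [load 1900/2200]
  500 → container 4  [load 1900/2200]
  400 → container 5  [load 1700/2200]
  300 → container 3  [load 2200/2200]
5 containers opened.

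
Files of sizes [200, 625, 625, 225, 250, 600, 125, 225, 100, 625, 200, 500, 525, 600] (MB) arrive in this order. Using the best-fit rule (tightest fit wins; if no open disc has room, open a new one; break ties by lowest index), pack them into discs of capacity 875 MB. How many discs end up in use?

8

  200 → disc 1 (new)  [load 200/875]
  625 → disc 1  [load 825/875]
  625 → disc 2 (new)  [load 625/875]
  225 → disc 2  [load 850/875]
  250 → disc 3 (new)  [load 250/875]
  600 → disc 3  [load 850/875]
  125 → disc 4 (new)  [load 125/875]
  225 → disc 4  [load 350/875]
  100 → disc 4  [load 450/875]
  625 → disc 5 (new)  [load 625/875]
  200 → disc 5  [load 825/875]
  500 → disc 6 (new)  [load 500/875]
  525 → disc 7 (new)  [load 525/875]
  600 → disc 8 (new)  [load 600/875]
8 discs opened.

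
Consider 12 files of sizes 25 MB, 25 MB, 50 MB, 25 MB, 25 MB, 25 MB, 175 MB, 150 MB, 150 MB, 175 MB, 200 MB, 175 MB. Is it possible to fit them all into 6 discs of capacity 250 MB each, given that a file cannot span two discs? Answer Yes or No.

A valid assignment using 6 discs:
  disc 1: 200 + 50 = 250
  disc 2: 175 + 25 + 25 + 25 = 250
  disc 3: 175 + 25 + 25 = 225
  disc 4: 175 = 175
  disc 5: 150 = 150
  disc 6: 150 = 150
Every load is within 250 MB, so 6 discs suffice.

Yes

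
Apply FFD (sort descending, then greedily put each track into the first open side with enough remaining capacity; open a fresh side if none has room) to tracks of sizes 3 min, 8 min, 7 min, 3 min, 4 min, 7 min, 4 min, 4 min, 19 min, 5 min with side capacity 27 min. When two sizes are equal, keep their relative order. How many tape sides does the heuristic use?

Sorted descending: 19, 8, 7, 7, 5, 4, 4, 4, 3, 3.
  19 → side 1 (new)  [load 19/27]
  8 → side 1  [load 27/27]
  7 → side 2 (new)  [load 7/27]
  7 → side 2  [load 14/27]
  5 → side 2  [load 19/27]
  4 → side 2  [load 23/27]
  4 → side 2  [load 27/27]
  4 → side 3 (new)  [load 4/27]
  3 → side 3  [load 7/27]
  3 → side 3  [load 10/27]
3 tape sides opened.

3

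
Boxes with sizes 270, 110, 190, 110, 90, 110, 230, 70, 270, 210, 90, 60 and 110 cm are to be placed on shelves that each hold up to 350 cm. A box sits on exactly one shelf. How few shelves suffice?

6

Total = 270 + 270 + 230 + 210 + 190 + 110 + 110 + 110 + 110 + 90 + 90 + 70 + 60 = 1920 cm.
Lower bound: ⌈1920/350⌉ = 6 shelves.
A packing using 6 shelves:
  shelf 1: 270 + 70 = 340
  shelf 2: 270 + 60 = 330
  shelf 3: 230 + 110 = 340
  shelf 4: 210 + 110 = 320
  shelf 5: 190 + 110 = 300
  shelf 6: 110 + 90 + 90 = 290
This matches the lower bound, so 6 is optimal.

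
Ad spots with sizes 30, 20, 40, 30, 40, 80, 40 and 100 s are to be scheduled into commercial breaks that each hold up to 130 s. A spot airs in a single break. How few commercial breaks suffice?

Total = 100 + 80 + 40 + 40 + 40 + 30 + 30 + 20 = 380 s.
Lower bound: ⌈380/130⌉ = 3 commercial breaks.
A packing using 3 commercial breaks:
  break 1: 100 + 30 = 130
  break 2: 80 + 40 = 120
  break 3: 40 + 40 + 30 + 20 = 130
This matches the lower bound, so 3 is optimal.

3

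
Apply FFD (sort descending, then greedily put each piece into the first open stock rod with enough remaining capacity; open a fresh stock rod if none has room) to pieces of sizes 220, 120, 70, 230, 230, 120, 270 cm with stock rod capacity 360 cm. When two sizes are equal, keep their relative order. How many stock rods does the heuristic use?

4

Sorted descending: 270, 230, 230, 220, 120, 120, 70.
  270 → stock rod 1 (new)  [load 270/360]
  230 → stock rod 2 (new)  [load 230/360]
  230 → stock rod 3 (new)  [load 230/360]
  220 → stock rod 4 (new)  [load 220/360]
  120 → stock rod 2  [load 350/360]
  120 → stock rod 3  [load 350/360]
  70 → stock rod 1  [load 340/360]
4 stock rods opened.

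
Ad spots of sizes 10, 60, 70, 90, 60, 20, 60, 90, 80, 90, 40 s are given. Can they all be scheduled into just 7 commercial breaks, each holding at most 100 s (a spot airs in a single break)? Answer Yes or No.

No

Total = 670 s; ⌈670/100⌉ = 7.
8 ad spots each exceed half the capacity and cannot share a break, forcing at least 8 commercial breaks.
At least 8 commercial breaks are required, but only 7 are allowed.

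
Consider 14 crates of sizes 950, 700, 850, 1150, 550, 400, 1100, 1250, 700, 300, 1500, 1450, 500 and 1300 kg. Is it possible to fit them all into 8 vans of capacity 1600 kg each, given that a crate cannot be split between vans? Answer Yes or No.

Total = 12700 kg; ⌈12700/1600⌉ = 8.
The bound of 8 does not rule out 8, but exhaustive search shows no assignment into 8 vans of capacity 1600 kg exists — the minimum is 9.

No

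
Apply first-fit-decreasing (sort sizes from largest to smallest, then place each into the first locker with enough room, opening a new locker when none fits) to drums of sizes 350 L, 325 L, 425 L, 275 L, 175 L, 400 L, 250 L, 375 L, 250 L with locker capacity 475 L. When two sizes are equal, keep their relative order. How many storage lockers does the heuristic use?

8

Sorted descending: 425, 400, 375, 350, 325, 275, 250, 250, 175.
  425 → locker 1 (new)  [load 425/475]
  400 → locker 2 (new)  [load 400/475]
  375 → locker 3 (new)  [load 375/475]
  350 → locker 4 (new)  [load 350/475]
  325 → locker 5 (new)  [load 325/475]
  275 → locker 6 (new)  [load 275/475]
  250 → locker 7 (new)  [load 250/475]
  250 → locker 8 (new)  [load 250/475]
  175 → locker 6  [load 450/475]
8 storage lockers opened.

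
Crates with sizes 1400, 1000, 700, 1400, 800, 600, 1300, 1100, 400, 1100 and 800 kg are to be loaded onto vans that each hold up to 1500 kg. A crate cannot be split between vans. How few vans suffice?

8

Total = 1400 + 1400 + 1300 + 1100 + 1100 + 1000 + 800 + 800 + 700 + 600 + 400 = 10600 kg.
Lower bound: ⌈10600/1500⌉ = 8 vans.
A packing using 8 vans:
  van 1: 1400 = 1400
  van 2: 1400 = 1400
  van 3: 1300 = 1300
  van 4: 1100 + 400 = 1500
  van 5: 1100 = 1100
  van 6: 1000 = 1000
  van 7: 800 + 700 = 1500
  van 8: 800 + 600 = 1400
This matches the lower bound, so 8 is optimal.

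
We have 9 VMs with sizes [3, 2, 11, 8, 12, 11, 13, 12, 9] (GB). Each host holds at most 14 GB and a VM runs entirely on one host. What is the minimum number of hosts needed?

7

Total = 13 + 12 + 12 + 11 + 11 + 9 + 8 + 3 + 2 = 81 GB.
Lower bound: ⌈81/14⌉ = 6 hosts.
Also, 7 VMs each exceed 7 GB, and no two of those can share a host, so at least 7 hosts are needed.
A packing using 7 hosts:
  host 1: 13 = 13
  host 2: 12 + 2 = 14
  host 3: 12 = 12
  host 4: 11 + 3 = 14
  host 5: 11 = 11
  host 6: 9 = 9
  host 7: 8 = 8
This matches the lower bound, so 7 is optimal.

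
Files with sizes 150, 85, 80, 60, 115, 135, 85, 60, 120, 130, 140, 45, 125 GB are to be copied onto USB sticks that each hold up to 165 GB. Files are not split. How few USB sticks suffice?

10

Total = 150 + 140 + 135 + 130 + 125 + 120 + 115 + 85 + 85 + 80 + 60 + 60 + 45 = 1330 GB.
Lower bound: ⌈1330/165⌉ = 9 USB sticks.
A packing using 10 USB sticks:
  USB stick 1: 150 = 150
  USB stick 2: 140 = 140
  USB stick 3: 135 = 135
  USB stick 4: 130 = 130
  USB stick 5: 125 = 125
  USB stick 6: 120 + 45 = 165
  USB stick 7: 115 = 115
  USB stick 8: 85 + 80 = 165
  USB stick 9: 85 + 60 = 145
  USB stick 10: 60 = 60
No arrangement into 9 USB sticks stays within capacity, so 10 is optimal.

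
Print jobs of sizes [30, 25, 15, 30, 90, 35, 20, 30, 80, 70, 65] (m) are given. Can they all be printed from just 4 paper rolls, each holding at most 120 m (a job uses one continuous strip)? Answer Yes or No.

Total = 490 m; ⌈490/120⌉ = 5.
At least 5 paper rolls are required, but only 4 are allowed.

No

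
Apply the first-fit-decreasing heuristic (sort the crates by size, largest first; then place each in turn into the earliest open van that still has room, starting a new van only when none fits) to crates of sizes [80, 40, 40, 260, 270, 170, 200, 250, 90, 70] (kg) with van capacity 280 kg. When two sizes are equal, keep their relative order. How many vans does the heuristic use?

6

Sorted descending: 270, 260, 250, 200, 170, 90, 80, 70, 40, 40.
  270 → van 1 (new)  [load 270/280]
  260 → van 2 (new)  [load 260/280]
  250 → van 3 (new)  [load 250/280]
  200 → van 4 (new)  [load 200/280]
  170 → van 5 (new)  [load 170/280]
  90 → van 5  [load 260/280]
  80 → van 4  [load 280/280]
  70 → van 6 (new)  [load 70/280]
  40 → van 6  [load 110/280]
  40 → van 6  [load 150/280]
6 vans opened.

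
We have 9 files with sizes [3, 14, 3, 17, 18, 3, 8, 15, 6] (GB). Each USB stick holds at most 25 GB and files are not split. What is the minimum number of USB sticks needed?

4

Total = 18 + 17 + 15 + 14 + 8 + 6 + 3 + 3 + 3 = 87 GB.
Lower bound: ⌈87/25⌉ = 4 USB sticks.
A packing using 4 USB sticks:
  USB stick 1: 18 + 6 = 24
  USB stick 2: 17 + 8 = 25
  USB stick 3: 15 + 3 + 3 + 3 = 24
  USB stick 4: 14 = 14
This matches the lower bound, so 4 is optimal.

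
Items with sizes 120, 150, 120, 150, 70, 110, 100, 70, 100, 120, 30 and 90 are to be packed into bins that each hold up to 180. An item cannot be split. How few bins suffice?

9

Total = 150 + 150 + 120 + 120 + 120 + 110 + 100 + 100 + 90 + 70 + 70 + 30 = 1230.
Lower bound: ⌈1230/180⌉ = 7 bins.
Also, 8 items each exceed 90, and no two of those can share a bin, so at least 8 bins are needed.
A packing using 9 bins:
  bin 1: 150 + 30 = 180
  bin 2: 150 = 150
  bin 3: 120 = 120
  bin 4: 120 = 120
  bin 5: 120 = 120
  bin 6: 110 + 70 = 180
  bin 7: 100 + 70 = 170
  bin 8: 100 = 100
  bin 9: 90 = 90
No arrangement into 8 bins stays within capacity, so 9 is optimal.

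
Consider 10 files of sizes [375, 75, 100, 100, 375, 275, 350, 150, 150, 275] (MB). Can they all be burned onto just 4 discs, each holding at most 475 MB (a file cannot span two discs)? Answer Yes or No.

No

Total = 2225 MB; ⌈2225/475⌉ = 5.
At least 5 discs are required, but only 4 are allowed.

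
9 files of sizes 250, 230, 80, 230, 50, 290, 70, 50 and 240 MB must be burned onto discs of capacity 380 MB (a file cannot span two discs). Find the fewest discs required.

Total = 290 + 250 + 240 + 230 + 230 + 80 + 70 + 50 + 50 = 1490 MB.
Lower bound: ⌈1490/380⌉ = 4 discs.
Also, 5 files each exceed 190 MB, and no two of those can share a disc, so at least 5 discs are needed.
A packing using 5 discs:
  disc 1: 290 + 80 = 370
  disc 2: 250 + 70 + 50 = 370
  disc 3: 240 + 50 = 290
  disc 4: 230 = 230
  disc 5: 230 = 230
This matches the lower bound, so 5 is optimal.

5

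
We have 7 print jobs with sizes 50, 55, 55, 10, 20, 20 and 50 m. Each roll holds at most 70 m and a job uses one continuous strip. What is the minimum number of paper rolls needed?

Total = 55 + 55 + 50 + 50 + 20 + 20 + 10 = 260 m.
Lower bound: ⌈260/70⌉ = 4 paper rolls.
A packing using 4 paper rolls:
  roll 1: 55 + 10 = 65
  roll 2: 55 = 55
  roll 3: 50 + 20 = 70
  roll 4: 50 + 20 = 70
This matches the lower bound, so 4 is optimal.

4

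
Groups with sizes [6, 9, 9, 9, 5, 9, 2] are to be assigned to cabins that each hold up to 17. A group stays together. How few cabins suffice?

Total = 9 + 9 + 9 + 9 + 6 + 5 + 2 = 49.
Lower bound: ⌈49/17⌉ = 3 cabins.
Also, 4 groups each exceed 17/2, and no two of those can share a cabin, so at least 4 cabins are needed.
A packing using 4 cabins:
  cabin 1: 9 + 6 + 2 = 17
  cabin 2: 9 + 5 = 14
  cabin 3: 9 = 9
  cabin 4: 9 = 9
This matches the lower bound, so 4 is optimal.

4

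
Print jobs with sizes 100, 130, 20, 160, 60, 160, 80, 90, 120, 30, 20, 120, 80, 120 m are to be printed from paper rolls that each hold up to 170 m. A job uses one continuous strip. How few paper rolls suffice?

Total = 160 + 160 + 130 + 120 + 120 + 120 + 100 + 90 + 80 + 80 + 60 + 30 + 20 + 20 = 1290 m.
Lower bound: ⌈1290/170⌉ = 8 paper rolls.
A packing using 9 paper rolls:
  roll 1: 160 = 160
  roll 2: 160 = 160
  roll 3: 130 + 30 = 160
  roll 4: 120 + 20 + 20 = 160
  roll 5: 120 = 120
  roll 6: 120 = 120
  roll 7: 100 + 60 = 160
  roll 8: 90 + 80 = 170
  roll 9: 80 = 80
No arrangement into 8 paper rolls stays within capacity, so 9 is optimal.

9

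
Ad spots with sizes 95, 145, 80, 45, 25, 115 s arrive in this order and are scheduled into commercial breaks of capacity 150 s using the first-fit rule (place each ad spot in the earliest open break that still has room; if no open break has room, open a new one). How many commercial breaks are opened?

4

  95 → break 1 (new)  [load 95/150]
  145 → break 2 (new)  [load 145/150]
  80 → break 3 (new)  [load 80/150]
  45 → break 1  [load 140/150]
  25 → break 3  [load 105/150]
  115 → break 4 (new)  [load 115/150]
4 commercial breaks opened.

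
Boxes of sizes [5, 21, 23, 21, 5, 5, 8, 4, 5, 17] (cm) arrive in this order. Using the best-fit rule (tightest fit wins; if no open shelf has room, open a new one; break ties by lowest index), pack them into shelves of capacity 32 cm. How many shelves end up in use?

  5 → shelf 1 (new)  [load 5/32]
  21 → shelf 1  [load 26/32]
  23 → shelf 2 (new)  [load 23/32]
  21 → shelf 3 (new)  [load 21/32]
  5 → shelf 1  [load 31/32]
  5 → shelf 2  [load 28/32]
  8 → shelf 3  [load 29/32]
  4 → shelf 2  [load 32/32]
  5 → shelf 4 (new)  [load 5/32]
  17 → shelf 4  [load 22/32]
4 shelves opened.

4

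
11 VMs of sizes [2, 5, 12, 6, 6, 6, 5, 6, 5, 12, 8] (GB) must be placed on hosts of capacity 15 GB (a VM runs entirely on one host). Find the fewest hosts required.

Total = 12 + 12 + 8 + 6 + 6 + 6 + 6 + 5 + 5 + 5 + 2 = 73 GB.
Lower bound: ⌈73/15⌉ = 5 hosts.
A packing using 6 hosts:
  host 1: 12 + 2 = 14
  host 2: 12 = 12
  host 3: 8 + 6 = 14
  host 4: 6 + 6 = 12
  host 5: 6 + 5 = 11
  host 6: 5 + 5 = 10
No arrangement into 5 hosts stays within capacity, so 6 is optimal.

6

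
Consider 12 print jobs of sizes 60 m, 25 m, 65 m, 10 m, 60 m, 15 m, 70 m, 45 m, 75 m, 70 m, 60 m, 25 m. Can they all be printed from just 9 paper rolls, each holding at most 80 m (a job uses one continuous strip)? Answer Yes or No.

Yes

A valid assignment using 9 paper rolls:
  roll 1: 75 = 75
  roll 2: 70 + 10 = 80
  roll 3: 70 = 70
  roll 4: 65 + 15 = 80
  roll 5: 60 = 60
  roll 6: 60 = 60
  roll 7: 60 = 60
  roll 8: 45 + 25 = 70
  roll 9: 25 = 25
Every load is within 80 m, so 9 paper rolls suffice.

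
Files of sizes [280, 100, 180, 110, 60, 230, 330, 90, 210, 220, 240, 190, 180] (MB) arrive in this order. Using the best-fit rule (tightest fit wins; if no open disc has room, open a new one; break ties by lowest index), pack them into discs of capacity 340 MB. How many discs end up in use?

9

  280 → disc 1 (new)  [load 280/340]
  100 → disc 2 (new)  [load 100/340]
  180 → disc 2  [load 280/340]
  110 → disc 3 (new)  [load 110/340]
  60 → disc 1  [load 340/340]
  230 → disc 3  [load 340/340]
  330 → disc 4 (new)  [load 330/340]
  90 → disc 5 (new)  [load 90/340]
  210 → disc 5  [load 300/340]
  220 → disc 6 (new)  [load 220/340]
  240 → disc 7 (new)  [load 240/340]
  190 → disc 8 (new)  [load 190/340]
  180 → disc 9 (new)  [load 180/340]
9 discs opened.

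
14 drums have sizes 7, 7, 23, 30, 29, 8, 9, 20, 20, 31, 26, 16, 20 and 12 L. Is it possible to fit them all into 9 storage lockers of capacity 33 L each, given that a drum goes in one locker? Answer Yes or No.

A valid assignment using 9 storage lockers:
  locker 1: 31 = 31
  locker 2: 30 = 30
  locker 3: 29 = 29
  locker 4: 26 + 7 = 33
  locker 5: 23 + 9 = 32
  locker 6: 20 + 12 = 32
  locker 7: 20 + 8 = 28
  locker 8: 20 + 7 = 27
  locker 9: 16 = 16
Every load is within 33 L, so 9 storage lockers suffice.

Yes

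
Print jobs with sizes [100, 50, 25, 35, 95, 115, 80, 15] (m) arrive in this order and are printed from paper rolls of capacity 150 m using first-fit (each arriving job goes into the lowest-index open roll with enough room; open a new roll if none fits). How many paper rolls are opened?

  100 → roll 1 (new)  [load 100/150]
  50 → roll 1  [load 150/150]
  25 → roll 2 (new)  [load 25/150]
  35 → roll 2  [load 60/150]
  95 → roll 3 (new)  [load 95/150]
  115 → roll 4 (new)  [load 115/150]
  80 → roll 2  [load 140/150]
  15 → roll 3  [load 110/150]
4 paper rolls opened.

4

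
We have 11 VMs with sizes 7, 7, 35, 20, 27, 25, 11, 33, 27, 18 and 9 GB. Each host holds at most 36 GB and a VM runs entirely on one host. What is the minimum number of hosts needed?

7

Total = 35 + 33 + 27 + 27 + 25 + 20 + 18 + 11 + 9 + 7 + 7 = 219 GB.
Lower bound: ⌈219/36⌉ = 7 hosts.
A packing using 7 hosts:
  host 1: 35 = 35
  host 2: 33 = 33
  host 3: 27 + 9 = 36
  host 4: 27 + 7 = 34
  host 5: 25 + 11 = 36
  host 6: 20 + 7 = 27
  host 7: 18 = 18
This matches the lower bound, so 7 is optimal.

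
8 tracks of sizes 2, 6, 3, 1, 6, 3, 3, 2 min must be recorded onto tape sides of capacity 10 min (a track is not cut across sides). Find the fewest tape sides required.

3

Total = 6 + 6 + 3 + 3 + 3 + 2 + 2 + 1 = 26 min.
Lower bound: ⌈26/10⌉ = 3 tape sides.
A packing using 3 tape sides:
  side 1: 6 + 3 + 1 = 10
  side 2: 6 + 3 = 9
  side 3: 3 + 2 + 2 = 7
This matches the lower bound, so 3 is optimal.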